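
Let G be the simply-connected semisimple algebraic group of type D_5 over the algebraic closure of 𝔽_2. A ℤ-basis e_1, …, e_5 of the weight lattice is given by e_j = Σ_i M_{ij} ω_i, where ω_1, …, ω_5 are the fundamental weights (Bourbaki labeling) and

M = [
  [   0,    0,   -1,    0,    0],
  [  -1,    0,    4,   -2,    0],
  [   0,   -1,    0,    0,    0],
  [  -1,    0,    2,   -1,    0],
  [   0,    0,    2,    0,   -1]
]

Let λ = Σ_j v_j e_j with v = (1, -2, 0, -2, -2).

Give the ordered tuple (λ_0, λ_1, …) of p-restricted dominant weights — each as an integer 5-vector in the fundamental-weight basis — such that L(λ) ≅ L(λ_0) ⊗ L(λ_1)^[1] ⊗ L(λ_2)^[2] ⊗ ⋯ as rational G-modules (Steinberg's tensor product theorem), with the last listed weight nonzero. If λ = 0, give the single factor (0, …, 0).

((0, 1, 0, 1, 0), (0, 1, 1, 0, 1))

Change of basis e → ω: c = M·v where v = (1, -2, 0, -2, -2):
  c_1 = 0*1 + 0*-2 + -1*0 + 0*-2 + 0*-2 = 0
  c_2 = -1*1 + 0*-2 + 4*0 + -2*-2 + 0*-2 = 3
  c_3 = 0*1 + -1*-2 + 0*0 + 0*-2 + 0*-2 = 2
  c_4 = -1*1 + 0*-2 + 2*0 + -1*-2 + 0*-2 = 1
  c_5 = 0*1 + 0*-2 + 2*0 + 0*-2 + -1*-2 = 2
Expand coordinatewise in base 2:
  c_1 = 0
  c_2 = 3 = 1·2^0 + 1·2^1
  c_3 = 2 = 0·2^0 + 1·2^1
  c_4 = 1 = 1·2^0
  c_5 = 2 = 0·2^0 + 1·2^1
λ_0 = (0, 1, 0, 1, 0)
λ_1 = (0, 1, 1, 0, 1)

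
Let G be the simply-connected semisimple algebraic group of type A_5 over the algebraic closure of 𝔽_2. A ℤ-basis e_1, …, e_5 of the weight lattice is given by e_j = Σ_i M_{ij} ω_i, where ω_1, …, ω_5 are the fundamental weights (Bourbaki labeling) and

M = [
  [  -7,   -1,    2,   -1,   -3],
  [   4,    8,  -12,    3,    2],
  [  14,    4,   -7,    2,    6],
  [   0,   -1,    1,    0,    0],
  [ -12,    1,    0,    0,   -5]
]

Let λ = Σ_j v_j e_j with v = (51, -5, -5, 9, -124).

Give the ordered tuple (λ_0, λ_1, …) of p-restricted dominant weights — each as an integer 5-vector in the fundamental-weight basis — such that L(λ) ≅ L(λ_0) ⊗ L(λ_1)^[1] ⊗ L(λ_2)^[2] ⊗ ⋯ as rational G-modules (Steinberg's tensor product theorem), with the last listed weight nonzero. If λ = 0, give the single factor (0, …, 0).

((1, 1, 1, 0, 1), (0, 1, 1, 0, 1))

ω-coordinates c = M·v, v = (51, -5, -5, 9, -124):
  c_1 = (-7)·(51) + (-1)·(-5) + (2)·(-5) + (-1)·(9) + (-3)·(-124) = 1
  c_2 = (4)·(51) + (8)·(-5) + (-12)·(-5) + (3)·(9) + (2)·(-124) = 3
  c_3 = (14)·(51) + (4)·(-5) + (-7)·(-5) + (2)·(9) + (6)·(-124) = 3
  c_4 = (0)·(51) + (-1)·(-5) + (1)·(-5) + (0)·(9) + (0)·(-124) = 0
  c_5 = (-12)·(51) + (1)·(-5) + (0)·(-5) + (0)·(9) + (-5)·(-124) = 3
Writing each c_i in base p = 2:
  c_1 = 1 = 1·2^0
  c_2 = 3 = 1·2^0 + 1·2^1
  c_3 = 3 = 1·2^0 + 1·2^1
  c_4 = 0
  c_5 = 3 = 1·2^0 + 1·2^1
λ_0 = (1, 1, 1, 0, 1)
λ_1 = (0, 1, 1, 0, 1)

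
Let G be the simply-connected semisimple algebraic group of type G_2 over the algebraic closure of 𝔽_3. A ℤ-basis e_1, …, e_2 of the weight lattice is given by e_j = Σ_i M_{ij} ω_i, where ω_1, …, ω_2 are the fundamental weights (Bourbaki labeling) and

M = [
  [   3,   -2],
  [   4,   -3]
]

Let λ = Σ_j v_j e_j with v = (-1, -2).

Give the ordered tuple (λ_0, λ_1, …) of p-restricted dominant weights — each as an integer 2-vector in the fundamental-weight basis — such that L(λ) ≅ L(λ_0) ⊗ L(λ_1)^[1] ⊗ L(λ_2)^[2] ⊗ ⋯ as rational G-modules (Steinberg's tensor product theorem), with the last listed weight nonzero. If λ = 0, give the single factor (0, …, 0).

ω-coordinates c = M·v, v = (-1, -2):
  c_1 = (3)·(-1) + (-2)·(-2) = 1
  c_2 = (4)·(-1) + (-3)·(-2) = 2
Base-3 expansion of each c_i:
  c_1 = 1 = 1·3^0
  c_2 = 2 = 2·3^0
p-restricted factor λ_0 = (1, 2)

((1, 2),)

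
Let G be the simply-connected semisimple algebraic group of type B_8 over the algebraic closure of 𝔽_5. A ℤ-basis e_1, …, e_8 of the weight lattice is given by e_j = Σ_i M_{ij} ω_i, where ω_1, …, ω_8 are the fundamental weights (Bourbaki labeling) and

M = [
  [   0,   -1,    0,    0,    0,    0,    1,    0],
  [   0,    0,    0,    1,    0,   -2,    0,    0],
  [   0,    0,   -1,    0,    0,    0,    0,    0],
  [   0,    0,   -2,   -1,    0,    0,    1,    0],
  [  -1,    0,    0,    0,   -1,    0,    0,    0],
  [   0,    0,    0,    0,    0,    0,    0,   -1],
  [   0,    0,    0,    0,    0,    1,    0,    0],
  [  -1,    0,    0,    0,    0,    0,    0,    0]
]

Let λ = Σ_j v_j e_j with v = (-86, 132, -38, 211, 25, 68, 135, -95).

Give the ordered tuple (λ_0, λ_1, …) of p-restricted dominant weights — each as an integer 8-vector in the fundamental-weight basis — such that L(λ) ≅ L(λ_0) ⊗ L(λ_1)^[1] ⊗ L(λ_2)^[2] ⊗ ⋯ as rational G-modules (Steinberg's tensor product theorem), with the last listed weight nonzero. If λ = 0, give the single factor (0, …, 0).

ω-coordinates c = M·v, v = (-86, 132, -38, 211, 25, 68, 135, -95):
  c_1 = (0)·(-86) + (-1)·(132) + (0)·(-38) + (0)·(211) + (0)·(25) + (0)·(68) + (1)·(135) + (0)·(-95) = 3
  c_2 = (0)·(-86) + (0)·(132) + (0)·(-38) + (1)·(211) + (0)·(25) + (-2)·(68) + (0)·(135) + (0)·(-95) = 75
  c_3 = (0)·(-86) + (0)·(132) + (-1)·(-38) + (0)·(211) + (0)·(25) + (0)·(68) + (0)·(135) + (0)·(-95) = 38
  c_4 = (0)·(-86) + (0)·(132) + (-2)·(-38) + (-1)·(211) + (0)·(25) + (0)·(68) + (1)·(135) + (0)·(-95) = 0
  c_5 = (-1)·(-86) + (0)·(132) + (0)·(-38) + (0)·(211) + (-1)·(25) + (0)·(68) + (0)·(135) + (0)·(-95) = 61
  c_6 = (0)·(-86) + (0)·(132) + (0)·(-38) + (0)·(211) + (0)·(25) + (0)·(68) + (0)·(135) + (-1)·(-95) = 95
  c_7 = (0)·(-86) + (0)·(132) + (0)·(-38) + (0)·(211) + (0)·(25) + (1)·(68) + (0)·(135) + (0)·(-95) = 68
  c_8 = (-1)·(-86) + (0)·(132) + (0)·(-38) + (0)·(211) + (0)·(25) + (0)·(68) + (0)·(135) + (0)·(-95) = 86
p = 5; digits c_i = Σ_j d_{ij}·5^j, 0 ≤ d_{ij} < 5:
  c_1 = 3 = 3·5^0
  c_2 = 75 = 0·5^0 + 0·5^1 + 3·5^2
  c_3 = 38 = 3·5^0 + 2·5^1 + 1·5^2
  c_4 = 0
  c_5 = 61 = 1·5^0 + 2·5^1 + 2·5^2
  c_6 = 95 = 0·5^0 + 4·5^1 + 3·5^2
  c_7 = 68 = 3·5^0 + 3·5^1 + 2·5^2
  c_8 = 86 = 1·5^0 + 2·5^1 + 3·5^2
p-restricted factor λ_0 = (3, 0, 3, 0, 1, 0, 3, 1)
p-restricted factor λ_1 = (0, 0, 2, 0, 2, 4, 3, 2)
p-restricted factor λ_2 = (0, 3, 1, 0, 2, 3, 2, 3)

((3, 0, 3, 0, 1, 0, 3, 1), (0, 0, 2, 0, 2, 4, 3, 2), (0, 3, 1, 0, 2, 3, 2, 3))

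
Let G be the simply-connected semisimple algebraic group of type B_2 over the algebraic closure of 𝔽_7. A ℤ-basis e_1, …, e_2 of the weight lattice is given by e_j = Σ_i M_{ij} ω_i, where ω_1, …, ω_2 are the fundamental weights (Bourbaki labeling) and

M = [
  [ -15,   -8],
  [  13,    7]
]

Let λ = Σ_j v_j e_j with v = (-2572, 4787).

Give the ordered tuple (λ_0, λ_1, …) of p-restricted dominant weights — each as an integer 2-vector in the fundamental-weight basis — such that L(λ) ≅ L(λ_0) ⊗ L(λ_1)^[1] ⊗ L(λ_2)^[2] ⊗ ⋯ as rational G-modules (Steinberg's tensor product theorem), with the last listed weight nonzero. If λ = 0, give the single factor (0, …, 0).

Change of basis e → ω: c = M·v where v = (-2572, 4787):
  c_1 = (-15)·(-2572) + (-8)·(4787) = 284
  c_2 = (13)·(-2572) + (7)·(4787) = 73
p = 7; digits c_i = Σ_j d_{ij}·7^j, 0 ≤ d_{ij} < 7:
  c_1 = 284 = 4·7^0 + 5·7^1 + 5·7^2
  c_2 = 73 = 3·7^0 + 3·7^1 + 1·7^2
Factor λ_0 = (4, 3)
Factor λ_1 = (5, 3)
Factor λ_2 = (5, 1)

((4, 3), (5, 3), (5, 1))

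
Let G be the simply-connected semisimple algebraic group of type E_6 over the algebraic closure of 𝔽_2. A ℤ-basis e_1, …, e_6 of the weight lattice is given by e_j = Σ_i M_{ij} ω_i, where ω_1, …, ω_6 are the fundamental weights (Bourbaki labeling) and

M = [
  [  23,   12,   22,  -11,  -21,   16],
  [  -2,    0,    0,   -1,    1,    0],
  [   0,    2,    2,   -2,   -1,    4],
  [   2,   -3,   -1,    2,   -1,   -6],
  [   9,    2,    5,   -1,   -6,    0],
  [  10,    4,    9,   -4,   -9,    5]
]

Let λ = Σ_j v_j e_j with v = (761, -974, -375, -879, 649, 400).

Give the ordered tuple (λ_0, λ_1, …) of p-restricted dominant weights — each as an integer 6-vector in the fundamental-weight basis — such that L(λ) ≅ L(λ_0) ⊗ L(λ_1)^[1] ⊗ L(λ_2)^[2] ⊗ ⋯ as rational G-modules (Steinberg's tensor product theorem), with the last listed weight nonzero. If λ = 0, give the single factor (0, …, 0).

ω-coordinates c = M·v, v = (761, -974, -375, -879, 649, 400):
  c_1 = 23·761 + (12)·(-974) + (22)·(-375) + (-11)·(-879) + (-21)·(649) + 16·400 = 5
  c_2 = (-2)·(761) + (0)·(-974) + (0)·(-375) + (-1)·(-879) + 1·649 + 0·400 = 6
  c_3 = 0·761 + (2)·(-974) + (2)·(-375) + (-2)·(-879) + (-1)·(649) + 4·400 = 11
  c_4 = 2·761 + (-3)·(-974) + (-1)·(-375) + (2)·(-879) + (-1)·(649) + (-6)·(400) = 12
  c_5 = 9·761 + (2)·(-974) + (5)·(-375) + (-1)·(-879) + (-6)·(649) + 0·400 = 11
  c_6 = 10·761 + (4)·(-974) + (9)·(-375) + (-4)·(-879) + (-9)·(649) + 5·400 = 14
Expand coordinatewise in base 2:
  c_1 = 5 = 1·2^0 + 0·2^1 + 1·2^2
  c_2 = 6 = 0·2^0 + 1·2^1 + 1·2^2
  c_3 = 11 = 1·2^0 + 1·2^1 + 0·2^2 + 1·2^3
  c_4 = 12 = 0·2^0 + 0·2^1 + 1·2^2 + 1·2^3
  c_5 = 11 = 1·2^0 + 1·2^1 + 0·2^2 + 1·2^3
  c_6 = 14 = 0·2^0 + 1·2^1 + 1·2^2 + 1·2^3
Factor λ_0 = (1, 0, 1, 0, 1, 0)
Factor λ_1 = (0, 1, 1, 0, 1, 1)
Factor λ_2 = (1, 1, 0, 1, 0, 1)
Factor λ_3 = (0, 0, 1, 1, 1, 1)

((1, 0, 1, 0, 1, 0), (0, 1, 1, 0, 1, 1), (1, 1, 0, 1, 0, 1), (0, 0, 1, 1, 1, 1))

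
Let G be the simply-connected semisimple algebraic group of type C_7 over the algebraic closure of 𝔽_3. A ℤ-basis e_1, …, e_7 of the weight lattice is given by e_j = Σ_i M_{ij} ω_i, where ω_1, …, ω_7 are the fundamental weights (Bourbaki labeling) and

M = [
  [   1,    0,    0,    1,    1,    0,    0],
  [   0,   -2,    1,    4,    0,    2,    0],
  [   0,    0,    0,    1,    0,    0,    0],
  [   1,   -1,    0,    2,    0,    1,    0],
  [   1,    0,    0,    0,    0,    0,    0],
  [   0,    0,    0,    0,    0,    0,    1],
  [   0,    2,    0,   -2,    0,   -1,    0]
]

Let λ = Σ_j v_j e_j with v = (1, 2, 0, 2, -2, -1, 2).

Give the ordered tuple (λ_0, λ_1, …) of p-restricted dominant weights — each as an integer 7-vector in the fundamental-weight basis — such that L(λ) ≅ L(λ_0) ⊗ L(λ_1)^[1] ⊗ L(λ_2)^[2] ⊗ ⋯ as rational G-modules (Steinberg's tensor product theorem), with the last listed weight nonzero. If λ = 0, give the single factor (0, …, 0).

Converting to the ω-basis (c_i = row i of M dotted with v = (1, 2, 0, 2, -2, -1, 2)):
  c_1 = 1·1 + 0·2 + 0·0 + 1·2 + (1)·(-2) + (0)·(-1) + 0·2 = 1
  c_2 = 0·1 + (-2)·(2) + 1·0 + 4·2 + (0)·(-2) + (2)·(-1) + 0·2 = 2
  c_3 = 0·1 + 0·2 + 0·0 + 1·2 + (0)·(-2) + (0)·(-1) + 0·2 = 2
  c_4 = 1·1 + (-1)·(2) + 0·0 + 2·2 + (0)·(-2) + (1)·(-1) + 0·2 = 2
  c_5 = 1·1 + 0·2 + 0·0 + 0·2 + (0)·(-2) + (0)·(-1) + 0·2 = 1
  c_6 = 0·1 + 0·2 + 0·0 + 0·2 + (0)·(-2) + (0)·(-1) + 1·2 = 2
  c_7 = 0·1 + 2·2 + 0·0 + (-2)·(2) + (0)·(-2) + (-1)·(-1) + 0·2 = 1
p = 3; digits c_i = Σ_j d_{ij}·3^j, 0 ≤ d_{ij} < 3:
  c_1 = 1 = 1·3^0
  c_2 = 2 = 2·3^0
  c_3 = 2 = 2·3^0
  c_4 = 2 = 2·3^0
  c_5 = 1 = 1·3^0
  c_6 = 2 = 2·3^0
  c_7 = 1 = 1·3^0
λ_0 = (1, 2, 2, 2, 1, 2, 1)

((1, 2, 2, 2, 1, 2, 1),)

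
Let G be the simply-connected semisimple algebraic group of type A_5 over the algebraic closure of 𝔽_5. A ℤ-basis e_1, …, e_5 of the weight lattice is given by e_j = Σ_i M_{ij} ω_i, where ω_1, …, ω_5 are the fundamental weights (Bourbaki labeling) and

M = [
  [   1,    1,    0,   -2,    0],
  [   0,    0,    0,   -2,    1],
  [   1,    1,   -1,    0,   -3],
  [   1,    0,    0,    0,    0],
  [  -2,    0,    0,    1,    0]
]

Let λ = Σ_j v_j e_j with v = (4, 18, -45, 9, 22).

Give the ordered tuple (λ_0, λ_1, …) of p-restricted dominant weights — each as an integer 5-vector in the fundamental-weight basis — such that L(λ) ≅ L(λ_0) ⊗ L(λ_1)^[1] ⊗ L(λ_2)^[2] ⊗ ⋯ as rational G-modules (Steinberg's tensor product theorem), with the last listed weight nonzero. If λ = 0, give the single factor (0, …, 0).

((4, 4, 1, 4, 1),)

ω-coordinates c = M·v, v = (4, 18, -45, 9, 22):
  c_1 = 1*4 + 1*18 + 0*-45 + -2*9 + 0*22 = 4
  c_2 = 0*4 + 0*18 + 0*-45 + -2*9 + 1*22 = 4
  c_3 = 1*4 + 1*18 + -1*-45 + 0*9 + -3*22 = 1
  c_4 = 1*4 + 0*18 + 0*-45 + 0*9 + 0*22 = 4
  c_5 = -2*4 + 0*18 + 0*-45 + 1*9 + 0*22 = 1
Expand coordinatewise in base 5:
  c_1 = 4 = 4·5^0
  c_2 = 4 = 4·5^0
  c_3 = 1 = 1·5^0
  c_4 = 4 = 4·5^0
  c_5 = 1 = 1·5^0
Factor λ_0 = (4, 4, 1, 4, 1)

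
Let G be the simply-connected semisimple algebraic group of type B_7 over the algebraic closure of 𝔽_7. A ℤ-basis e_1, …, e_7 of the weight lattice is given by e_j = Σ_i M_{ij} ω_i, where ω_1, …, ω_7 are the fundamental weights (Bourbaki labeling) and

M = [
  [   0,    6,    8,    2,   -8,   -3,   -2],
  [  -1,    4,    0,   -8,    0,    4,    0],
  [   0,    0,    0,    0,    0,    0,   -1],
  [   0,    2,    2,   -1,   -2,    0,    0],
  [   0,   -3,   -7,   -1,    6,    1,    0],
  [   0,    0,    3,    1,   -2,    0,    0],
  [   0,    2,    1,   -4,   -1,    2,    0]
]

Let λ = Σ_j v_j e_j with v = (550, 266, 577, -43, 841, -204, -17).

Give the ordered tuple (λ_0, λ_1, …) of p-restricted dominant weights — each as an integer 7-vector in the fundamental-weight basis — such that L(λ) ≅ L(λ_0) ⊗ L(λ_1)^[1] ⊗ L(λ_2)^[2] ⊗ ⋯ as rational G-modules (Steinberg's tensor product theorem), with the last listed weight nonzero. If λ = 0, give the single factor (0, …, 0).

In the fundamental-weight basis, λ has coordinates c = M·v (v = (550, 266, 577, -43, 841, -204, -17)):
  c_1 = (0)·(550) + (6)·(266) + (8)·(577) + (2)·(-43) + (-8)·(841) + (-3)·(-204) + (-2)·(-17) = 44
  c_2 = (-1)·(550) + (4)·(266) + (0)·(577) + (-8)·(-43) + (0)·(841) + (4)·(-204) + (0)·(-17) = 42
  c_3 = (0)·(550) + (0)·(266) + (0)·(577) + (0)·(-43) + (0)·(841) + (0)·(-204) + (-1)·(-17) = 17
  c_4 = (0)·(550) + (2)·(266) + (2)·(577) + (-1)·(-43) + (-2)·(841) + (0)·(-204) + (0)·(-17) = 47
  c_5 = (0)·(550) + (-3)·(266) + (-7)·(577) + (-1)·(-43) + (6)·(841) + (1)·(-204) + (0)·(-17) = 48
  c_6 = (0)·(550) + (0)·(266) + (3)·(577) + (1)·(-43) + (-2)·(841) + (0)·(-204) + (0)·(-17) = 6
  c_7 = (0)·(550) + (2)·(266) + (1)·(577) + (-4)·(-43) + (-1)·(841) + (2)·(-204) + (0)·(-17) = 32
p = 7; digits c_i = Σ_j d_{ij}·7^j, 0 ≤ d_{ij} < 7:
  c_1 = 44 = 2·7^0 + 6·7^1
  c_2 = 42 = 0·7^0 + 6·7^1
  c_3 = 17 = 3·7^0 + 2·7^1
  c_4 = 47 = 5·7^0 + 6·7^1
  c_5 = 48 = 6·7^0 + 6·7^1
  c_6 = 6 = 6·7^0
  c_7 = 32 = 4·7^0 + 4·7^1
p-restricted factor λ_0 = (2, 0, 3, 5, 6, 6, 4)
p-restricted factor λ_1 = (6, 6, 2, 6, 6, 0, 4)

((2, 0, 3, 5, 6, 6, 4), (6, 6, 2, 6, 6, 0, 4))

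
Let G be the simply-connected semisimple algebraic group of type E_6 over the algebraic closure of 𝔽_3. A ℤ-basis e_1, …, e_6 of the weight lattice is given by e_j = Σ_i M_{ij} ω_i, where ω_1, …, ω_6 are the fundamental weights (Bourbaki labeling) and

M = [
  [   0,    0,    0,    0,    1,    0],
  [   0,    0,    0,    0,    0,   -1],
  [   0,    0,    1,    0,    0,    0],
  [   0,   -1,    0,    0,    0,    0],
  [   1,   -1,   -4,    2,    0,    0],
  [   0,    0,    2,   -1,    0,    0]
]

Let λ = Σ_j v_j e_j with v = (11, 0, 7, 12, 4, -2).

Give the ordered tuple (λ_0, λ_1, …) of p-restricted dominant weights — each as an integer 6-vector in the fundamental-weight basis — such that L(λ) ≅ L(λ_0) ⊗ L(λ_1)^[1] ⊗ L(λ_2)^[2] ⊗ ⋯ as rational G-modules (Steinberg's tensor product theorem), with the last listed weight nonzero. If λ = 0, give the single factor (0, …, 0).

Converting to the ω-basis (c_i = row i of M dotted with v = (11, 0, 7, 12, 4, -2)):
  c_1 = 0·11 + 0·0 + 0·7 + 0·12 + 1·4 + (0)·(-2) = 4
  c_2 = 0·11 + 0·0 + 0·7 + 0·12 + 0·4 + (-1)·(-2) = 2
  c_3 = 0·11 + 0·0 + 1·7 + 0·12 + 0·4 + (0)·(-2) = 7
  c_4 = 0·11 + (-1)·(0) + 0·7 + 0·12 + 0·4 + (0)·(-2) = 0
  c_5 = 1·11 + (-1)·(0) + (-4)·(7) + 2·12 + 0·4 + (0)·(-2) = 7
  c_6 = 0·11 + 0·0 + 2·7 + (-1)·(12) + 0·4 + (0)·(-2) = 2
Base-3 expansion of each c_i:
  c_1 = 4 = 1·3^0 + 1·3^1
  c_2 = 2 = 2·3^0
  c_3 = 7 = 1·3^0 + 2·3^1
  c_4 = 0
  c_5 = 7 = 1·3^0 + 2·3^1
  c_6 = 2 = 2·3^0
Factor λ_0 = (1, 2, 1, 0, 1, 2)
Factor λ_1 = (1, 0, 2, 0, 2, 0)

((1, 2, 1, 0, 1, 2), (1, 0, 2, 0, 2, 0))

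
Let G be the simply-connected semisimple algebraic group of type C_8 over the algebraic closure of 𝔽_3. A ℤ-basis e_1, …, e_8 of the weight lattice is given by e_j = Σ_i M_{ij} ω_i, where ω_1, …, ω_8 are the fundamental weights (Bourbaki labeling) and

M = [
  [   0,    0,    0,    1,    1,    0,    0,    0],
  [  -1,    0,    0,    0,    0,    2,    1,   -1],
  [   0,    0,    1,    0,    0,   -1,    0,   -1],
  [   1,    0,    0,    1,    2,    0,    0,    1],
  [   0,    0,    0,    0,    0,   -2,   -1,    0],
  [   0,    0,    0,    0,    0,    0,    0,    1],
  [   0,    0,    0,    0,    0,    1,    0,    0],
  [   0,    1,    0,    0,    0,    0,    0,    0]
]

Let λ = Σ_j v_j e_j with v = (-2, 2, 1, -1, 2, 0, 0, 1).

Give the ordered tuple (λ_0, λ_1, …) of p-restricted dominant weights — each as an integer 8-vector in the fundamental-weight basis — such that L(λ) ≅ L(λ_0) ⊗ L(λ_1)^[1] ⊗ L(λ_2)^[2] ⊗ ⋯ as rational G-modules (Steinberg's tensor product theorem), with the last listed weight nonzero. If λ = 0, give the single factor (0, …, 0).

((1, 1, 0, 2, 0, 1, 0, 2),)

Converting to the ω-basis (c_i = row i of M dotted with v = (-2, 2, 1, -1, 2, 0, 0, 1)):
  c_1 = 0*-2 + 0*2 + 0*1 + 1*-1 + 1*2 + 0*0 + 0*0 + 0*1 = 1
  c_2 = -1*-2 + 0*2 + 0*1 + 0*-1 + 0*2 + 2*0 + 1*0 + -1*1 = 1
  c_3 = 0*-2 + 0*2 + 1*1 + 0*-1 + 0*2 + -1*0 + 0*0 + -1*1 = 0
  c_4 = 1*-2 + 0*2 + 0*1 + 1*-1 + 2*2 + 0*0 + 0*0 + 1*1 = 2
  c_5 = 0*-2 + 0*2 + 0*1 + 0*-1 + 0*2 + -2*0 + -1*0 + 0*1 = 0
  c_6 = 0*-2 + 0*2 + 0*1 + 0*-1 + 0*2 + 0*0 + 0*0 + 1*1 = 1
  c_7 = 0*-2 + 0*2 + 0*1 + 0*-1 + 0*2 + 1*0 + 0*0 + 0*1 = 0
  c_8 = 0*-2 + 1*2 + 0*1 + 0*-1 + 0*2 + 0*0 + 0*0 + 0*1 = 2
p = 3; digits c_i = Σ_j d_{ij}·3^j, 0 ≤ d_{ij} < 3:
  c_1 = 1 = 1·3^0
  c_2 = 1 = 1·3^0
  c_3 = 0
  c_4 = 2 = 2·3^0
  c_5 = 0
  c_6 = 1 = 1·3^0
  c_7 = 0
  c_8 = 2 = 2·3^0
Factor λ_0 = (1, 1, 0, 2, 0, 1, 0, 2)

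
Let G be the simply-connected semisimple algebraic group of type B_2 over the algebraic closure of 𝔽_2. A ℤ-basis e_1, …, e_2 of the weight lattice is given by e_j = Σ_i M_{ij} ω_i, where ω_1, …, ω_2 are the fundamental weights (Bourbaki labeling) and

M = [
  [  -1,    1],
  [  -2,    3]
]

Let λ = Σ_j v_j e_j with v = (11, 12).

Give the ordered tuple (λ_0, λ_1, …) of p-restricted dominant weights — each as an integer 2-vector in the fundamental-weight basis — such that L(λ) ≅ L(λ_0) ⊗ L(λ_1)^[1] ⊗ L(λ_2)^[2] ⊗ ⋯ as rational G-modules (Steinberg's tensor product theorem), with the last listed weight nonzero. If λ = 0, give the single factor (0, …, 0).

((1, 0), (0, 1), (0, 1), (0, 1))

Converting to the ω-basis (c_i = row i of M dotted with v = (11, 12)):
  c_1 = -1*11 + 1*12 = 1
  c_2 = -2*11 + 3*12 = 14
Writing each c_i in base p = 2:
  c_1 = 1 = 1·2^0
  c_2 = 14 = 0·2^0 + 1·2^1 + 1·2^2 + 1·2^3
λ_0 = (1, 0)
λ_1 = (0, 1)
λ_2 = (0, 1)
λ_3 = (0, 1)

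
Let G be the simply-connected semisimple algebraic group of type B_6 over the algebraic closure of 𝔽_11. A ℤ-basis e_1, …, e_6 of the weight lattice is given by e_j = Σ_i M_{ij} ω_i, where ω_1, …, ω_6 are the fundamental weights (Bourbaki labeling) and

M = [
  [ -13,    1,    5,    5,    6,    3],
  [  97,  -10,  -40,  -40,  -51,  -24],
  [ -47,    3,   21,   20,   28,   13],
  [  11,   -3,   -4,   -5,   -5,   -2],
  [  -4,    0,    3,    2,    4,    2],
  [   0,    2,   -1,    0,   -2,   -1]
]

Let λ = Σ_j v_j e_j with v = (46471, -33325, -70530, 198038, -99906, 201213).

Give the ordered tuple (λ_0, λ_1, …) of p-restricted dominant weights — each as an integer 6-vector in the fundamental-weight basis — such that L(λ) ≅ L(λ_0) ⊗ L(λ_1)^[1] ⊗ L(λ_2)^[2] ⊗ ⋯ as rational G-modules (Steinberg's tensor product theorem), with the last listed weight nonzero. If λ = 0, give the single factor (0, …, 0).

Change of basis e → ω: c = M·v where v = (46471, -33325, -70530, 198038, -99906, 201213):
  c_1 = (-13)·(46471) + (1)·(-33325) + (5)·(-70530) + 5·198038 + (6)·(-99906) + 3·201213 = 4295
  c_2 = 97·46471 + (-10)·(-33325) + (-40)·(-70530) + (-40)·(198038) + (-51)·(-99906) + (-24)·(201213) = 6711
  c_3 = (-47)·(46471) + (3)·(-33325) + (21)·(-70530) + 20·198038 + (28)·(-99906) + 13·201213 = 13919
  c_4 = 11·46471 + (-3)·(-33325) + (-4)·(-70530) + (-5)·(198038) + (-5)·(-99906) + (-2)·(201213) = 190
  c_5 = (-4)·(46471) + (0)·(-33325) + (3)·(-70530) + 2·198038 + (4)·(-99906) + 2·201213 = 1404
  c_6 = 0·46471 + (2)·(-33325) + (-1)·(-70530) + 0·198038 + (-2)·(-99906) + (-1)·(201213) = 2479
p = 11; digits c_i = Σ_j d_{ij}·11^j, 0 ≤ d_{ij} < 11:
  c_1 = 4295 = 5·11^0 + 5·11^1 + 2·11^2 + 3·11^3
  c_2 = 6711 = 1·11^0 + 5·11^1 + 0·11^2 + 5·11^3
  c_3 = 13919 = 4·11^0 + 0·11^1 + 5·11^2 + 10·11^3
  c_4 = 190 = 3·11^0 + 6·11^1 + 1·11^2
  c_5 = 1404 = 7·11^0 + 6·11^1 + 0·11^2 + 1·11^3
  c_6 = 2479 = 4·11^0 + 5·11^1 + 9·11^2 + 1·11^3
p-restricted factor λ_0 = (5, 1, 4, 3, 7, 4)
p-restricted factor λ_1 = (5, 5, 0, 6, 6, 5)
p-restricted factor λ_2 = (2, 0, 5, 1, 0, 9)
p-restricted factor λ_3 = (3, 5, 10, 0, 1, 1)

((5, 1, 4, 3, 7, 4), (5, 5, 0, 6, 6, 5), (2, 0, 5, 1, 0, 9), (3, 5, 10, 0, 1, 1))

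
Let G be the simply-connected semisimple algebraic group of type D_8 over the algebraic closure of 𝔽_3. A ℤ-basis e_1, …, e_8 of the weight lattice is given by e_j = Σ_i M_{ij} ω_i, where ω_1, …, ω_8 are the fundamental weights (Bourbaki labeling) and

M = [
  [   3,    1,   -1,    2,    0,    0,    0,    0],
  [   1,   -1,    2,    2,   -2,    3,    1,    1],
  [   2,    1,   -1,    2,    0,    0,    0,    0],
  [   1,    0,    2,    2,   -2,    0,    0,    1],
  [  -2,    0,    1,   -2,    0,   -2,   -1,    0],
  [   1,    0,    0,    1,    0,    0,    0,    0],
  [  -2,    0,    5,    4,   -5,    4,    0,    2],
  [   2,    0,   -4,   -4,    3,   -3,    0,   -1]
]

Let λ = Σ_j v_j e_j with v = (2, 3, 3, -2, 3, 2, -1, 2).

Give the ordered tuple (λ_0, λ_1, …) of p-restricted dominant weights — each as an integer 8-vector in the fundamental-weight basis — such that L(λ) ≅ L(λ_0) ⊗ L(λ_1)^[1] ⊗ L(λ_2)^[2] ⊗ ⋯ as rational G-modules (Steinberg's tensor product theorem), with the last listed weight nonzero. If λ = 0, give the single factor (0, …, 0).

((2, 2, 0, 0, 0, 0, 0, 1),)

ω-coordinates c = M·v, v = (2, 3, 3, -2, 3, 2, -1, 2):
  c_1 = (3)·(2) + (1)·(3) + (-1)·(3) + (2)·(-2) + (0)·(3) + (0)·(2) + (0)·(-1) + (0)·(2) = 2
  c_2 = (1)·(2) + (-1)·(3) + (2)·(3) + (2)·(-2) + (-2)·(3) + (3)·(2) + (1)·(-1) + (1)·(2) = 2
  c_3 = (2)·(2) + (1)·(3) + (-1)·(3) + (2)·(-2) + (0)·(3) + (0)·(2) + (0)·(-1) + (0)·(2) = 0
  c_4 = (1)·(2) + (0)·(3) + (2)·(3) + (2)·(-2) + (-2)·(3) + (0)·(2) + (0)·(-1) + (1)·(2) = 0
  c_5 = (-2)·(2) + (0)·(3) + (1)·(3) + (-2)·(-2) + (0)·(3) + (-2)·(2) + (-1)·(-1) + (0)·(2) = 0
  c_6 = (1)·(2) + (0)·(3) + (0)·(3) + (1)·(-2) + (0)·(3) + (0)·(2) + (0)·(-1) + (0)·(2) = 0
  c_7 = (-2)·(2) + (0)·(3) + (5)·(3) + (4)·(-2) + (-5)·(3) + (4)·(2) + (0)·(-1) + (2)·(2) = 0
  c_8 = (2)·(2) + (0)·(3) + (-4)·(3) + (-4)·(-2) + (3)·(3) + (-3)·(2) + (0)·(-1) + (-1)·(2) = 1
p = 3; digits c_i = Σ_j d_{ij}·3^j, 0 ≤ d_{ij} < 3:
  c_1 = 2 = 2·3^0
  c_2 = 2 = 2·3^0
  c_3 = 0
  c_4 = 0
  c_5 = 0
  c_6 = 0
  c_7 = 0
  c_8 = 1 = 1·3^0
Factor λ_0 = (2, 2, 0, 0, 0, 0, 0, 1)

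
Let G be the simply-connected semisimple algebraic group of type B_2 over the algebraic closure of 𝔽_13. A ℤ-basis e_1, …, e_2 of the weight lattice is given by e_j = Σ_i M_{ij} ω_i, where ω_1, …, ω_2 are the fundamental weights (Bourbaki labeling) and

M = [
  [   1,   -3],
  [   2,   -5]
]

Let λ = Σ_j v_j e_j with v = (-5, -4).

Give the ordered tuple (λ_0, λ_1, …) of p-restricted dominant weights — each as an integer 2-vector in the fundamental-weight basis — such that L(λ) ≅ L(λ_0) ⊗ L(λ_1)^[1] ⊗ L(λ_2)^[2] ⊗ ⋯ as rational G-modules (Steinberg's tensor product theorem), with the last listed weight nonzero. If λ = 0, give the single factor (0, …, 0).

((7, 10),)

Converting to the ω-basis (c_i = row i of M dotted with v = (-5, -4)):
  c_1 = 1*-5 + -3*-4 = 7
  c_2 = 2*-5 + -5*-4 = 10
Base-13 expansion of each c_i:
  c_1 = 7 = 7·13^0
  c_2 = 10 = 10·13^0
λ_0 = (7, 10)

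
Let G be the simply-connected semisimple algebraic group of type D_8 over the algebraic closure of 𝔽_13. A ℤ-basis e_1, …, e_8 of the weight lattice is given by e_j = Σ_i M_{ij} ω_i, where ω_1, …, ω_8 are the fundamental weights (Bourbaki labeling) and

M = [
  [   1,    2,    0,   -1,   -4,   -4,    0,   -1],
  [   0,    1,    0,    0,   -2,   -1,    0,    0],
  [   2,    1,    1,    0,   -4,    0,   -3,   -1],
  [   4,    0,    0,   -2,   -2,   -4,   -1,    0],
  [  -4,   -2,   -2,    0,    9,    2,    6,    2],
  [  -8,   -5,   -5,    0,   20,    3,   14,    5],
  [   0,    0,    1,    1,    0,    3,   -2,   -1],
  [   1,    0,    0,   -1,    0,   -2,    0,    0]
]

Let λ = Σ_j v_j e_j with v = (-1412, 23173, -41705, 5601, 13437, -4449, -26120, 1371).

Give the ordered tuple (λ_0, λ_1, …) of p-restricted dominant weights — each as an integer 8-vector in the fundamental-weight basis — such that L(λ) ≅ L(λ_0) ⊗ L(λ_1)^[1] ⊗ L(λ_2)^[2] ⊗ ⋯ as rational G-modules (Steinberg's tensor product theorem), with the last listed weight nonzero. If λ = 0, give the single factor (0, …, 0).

((8, 7, 0, 10, 2, 4, 1, 0), (11, 5, 2, 1, 7, 1, 5, 2), (11, 4, 11, 1, 4, 3, 8, 11))

Converting to the ω-basis (c_i = row i of M dotted with v = (-1412, 23173, -41705, 5601, 13437, -4449, -26120, 1371)):
  c_1 = (1)·(-1412) + 2·23173 + (0)·(-41705) + (-1)·(5601) + (-4)·(13437) + (-4)·(-4449) + (0)·(-26120) + (-1)·(1371) = 2010
  c_2 = (0)·(-1412) + 1·23173 + (0)·(-41705) + 0·5601 + (-2)·(13437) + (-1)·(-4449) + (0)·(-26120) + 0·1371 = 748
  c_3 = (2)·(-1412) + 1·23173 + (1)·(-41705) + 0·5601 + (-4)·(13437) + (0)·(-4449) + (-3)·(-26120) + (-1)·(1371) = 1885
  c_4 = (4)·(-1412) + 0·23173 + (0)·(-41705) + (-2)·(5601) + (-2)·(13437) + (-4)·(-4449) + (-1)·(-26120) + 0·1371 = 192
  c_5 = (-4)·(-1412) + (-2)·(23173) + (-2)·(-41705) + 0·5601 + 9·13437 + (2)·(-4449) + (6)·(-26120) + 2·1371 = 769
  c_6 = (-8)·(-1412) + (-5)·(23173) + (-5)·(-41705) + 0·5601 + 20·13437 + (3)·(-4449) + (14)·(-26120) + 5·1371 = 524
  c_7 = (0)·(-1412) + 0·23173 + (1)·(-41705) + 1·5601 + 0·13437 + (3)·(-4449) + (-2)·(-26120) + (-1)·(1371) = 1418
  c_8 = (1)·(-1412) + 0·23173 + (0)·(-41705) + (-1)·(5601) + 0·13437 + (-2)·(-4449) + (0)·(-26120) + 0·1371 = 1885
Writing each c_i in base p = 13:
  c_1 = 2010 = 8·13^0 + 11·13^1 + 11·13^2
  c_2 = 748 = 7·13^0 + 5·13^1 + 4·13^2
  c_3 = 1885 = 0·13^0 + 2·13^1 + 11·13^2
  c_4 = 192 = 10·13^0 + 1·13^1 + 1·13^2
  c_5 = 769 = 2·13^0 + 7·13^1 + 4·13^2
  c_6 = 524 = 4·13^0 + 1·13^1 + 3·13^2
  c_7 = 1418 = 1·13^0 + 5·13^1 + 8·13^2
  c_8 = 1885 = 0·13^0 + 2·13^1 + 11·13^2
p-restricted factor λ_0 = (8, 7, 0, 10, 2, 4, 1, 0)
p-restricted factor λ_1 = (11, 5, 2, 1, 7, 1, 5, 2)
p-restricted factor λ_2 = (11, 4, 11, 1, 4, 3, 8, 11)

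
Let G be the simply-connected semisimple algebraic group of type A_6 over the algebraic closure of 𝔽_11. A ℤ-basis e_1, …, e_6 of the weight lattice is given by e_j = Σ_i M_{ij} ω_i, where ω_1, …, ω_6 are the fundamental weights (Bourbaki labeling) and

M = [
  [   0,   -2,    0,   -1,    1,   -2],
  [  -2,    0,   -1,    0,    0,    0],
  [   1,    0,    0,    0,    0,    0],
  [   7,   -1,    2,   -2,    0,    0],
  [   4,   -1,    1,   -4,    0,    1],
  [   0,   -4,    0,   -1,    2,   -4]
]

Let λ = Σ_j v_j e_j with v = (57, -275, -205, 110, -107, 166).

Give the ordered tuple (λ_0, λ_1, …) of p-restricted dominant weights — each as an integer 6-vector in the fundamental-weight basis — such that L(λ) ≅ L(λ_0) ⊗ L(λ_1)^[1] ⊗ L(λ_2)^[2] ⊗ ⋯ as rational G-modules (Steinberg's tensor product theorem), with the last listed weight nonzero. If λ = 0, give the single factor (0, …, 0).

((1, 3, 2, 0, 2, 2), (0, 8, 5, 4, 2, 10))

In the fundamental-weight basis, λ has coordinates c = M·v (v = (57, -275, -205, 110, -107, 166)):
  c_1 = (0)·(57) + (-2)·(-275) + (0)·(-205) + (-1)·(110) + (1)·(-107) + (-2)·(166) = 1
  c_2 = (-2)·(57) + (0)·(-275) + (-1)·(-205) + (0)·(110) + (0)·(-107) + (0)·(166) = 91
  c_3 = (1)·(57) + (0)·(-275) + (0)·(-205) + (0)·(110) + (0)·(-107) + (0)·(166) = 57
  c_4 = (7)·(57) + (-1)·(-275) + (2)·(-205) + (-2)·(110) + (0)·(-107) + (0)·(166) = 44
  c_5 = (4)·(57) + (-1)·(-275) + (1)·(-205) + (-4)·(110) + (0)·(-107) + (1)·(166) = 24
  c_6 = (0)·(57) + (-4)·(-275) + (0)·(-205) + (-1)·(110) + (2)·(-107) + (-4)·(166) = 112
Base-11 expansion of each c_i:
  c_1 = 1 = 1·11^0
  c_2 = 91 = 3·11^0 + 8·11^1
  c_3 = 57 = 2·11^0 + 5·11^1
  c_4 = 44 = 0·11^0 + 4·11^1
  c_5 = 24 = 2·11^0 + 2·11^1
  c_6 = 112 = 2·11^0 + 10·11^1
Factor λ_0 = (1, 3, 2, 0, 2, 2)
Factor λ_1 = (0, 8, 5, 4, 2, 10)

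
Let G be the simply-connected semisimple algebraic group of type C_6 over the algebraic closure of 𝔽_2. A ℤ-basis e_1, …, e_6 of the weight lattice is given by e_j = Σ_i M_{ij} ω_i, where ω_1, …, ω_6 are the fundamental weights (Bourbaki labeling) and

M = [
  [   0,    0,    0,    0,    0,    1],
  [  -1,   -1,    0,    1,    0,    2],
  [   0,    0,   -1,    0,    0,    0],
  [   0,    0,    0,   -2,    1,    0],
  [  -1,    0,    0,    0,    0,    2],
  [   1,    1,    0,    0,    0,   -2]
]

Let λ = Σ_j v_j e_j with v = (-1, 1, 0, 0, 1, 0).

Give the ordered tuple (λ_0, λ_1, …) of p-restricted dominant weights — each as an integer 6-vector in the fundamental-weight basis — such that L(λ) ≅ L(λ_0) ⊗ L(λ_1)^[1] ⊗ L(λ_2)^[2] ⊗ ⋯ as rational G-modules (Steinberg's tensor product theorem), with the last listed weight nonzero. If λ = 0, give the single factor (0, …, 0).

((0, 0, 0, 1, 1, 0),)

Change of basis e → ω: c = M·v where v = (-1, 1, 0, 0, 1, 0):
  c_1 = (0)·(-1) + 0·1 + 0·0 + 0·0 + 0·1 + 1·0 = 0
  c_2 = (-1)·(-1) + (-1)·(1) + 0·0 + 1·0 + 0·1 + 2·0 = 0
  c_3 = (0)·(-1) + 0·1 + (-1)·(0) + 0·0 + 0·1 + 0·0 = 0
  c_4 = (0)·(-1) + 0·1 + 0·0 + (-2)·(0) + 1·1 + 0·0 = 1
  c_5 = (-1)·(-1) + 0·1 + 0·0 + 0·0 + 0·1 + 2·0 = 1
  c_6 = (1)·(-1) + 1·1 + 0·0 + 0·0 + 0·1 + (-2)·(0) = 0
p = 2; digits c_i = Σ_j d_{ij}·2^j, 0 ≤ d_{ij} < 2:
  c_1 = 0
  c_2 = 0
  c_3 = 0
  c_4 = 1 = 1·2^0
  c_5 = 1 = 1·2^0
  c_6 = 0
λ_0 = (0, 0, 0, 1, 1, 0)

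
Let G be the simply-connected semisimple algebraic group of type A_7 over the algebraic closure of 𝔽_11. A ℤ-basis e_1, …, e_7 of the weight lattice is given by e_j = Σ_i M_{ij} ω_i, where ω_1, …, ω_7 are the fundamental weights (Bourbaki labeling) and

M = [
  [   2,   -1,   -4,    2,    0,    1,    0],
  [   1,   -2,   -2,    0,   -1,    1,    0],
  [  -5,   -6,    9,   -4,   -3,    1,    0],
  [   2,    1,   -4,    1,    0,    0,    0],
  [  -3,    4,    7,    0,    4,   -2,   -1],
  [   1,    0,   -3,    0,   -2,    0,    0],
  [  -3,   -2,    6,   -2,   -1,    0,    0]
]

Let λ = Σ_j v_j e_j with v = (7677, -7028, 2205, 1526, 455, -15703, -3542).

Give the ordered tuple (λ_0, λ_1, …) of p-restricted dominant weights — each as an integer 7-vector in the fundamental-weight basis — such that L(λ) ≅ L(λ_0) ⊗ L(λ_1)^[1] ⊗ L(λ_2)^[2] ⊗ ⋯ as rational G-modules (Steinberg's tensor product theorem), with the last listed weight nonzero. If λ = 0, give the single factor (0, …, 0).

Converting to the ω-basis (c_i = row i of M dotted with v = (7677, -7028, 2205, 1526, 455, -15703, -3542)):
  c_1 = 2*7677 + -1*-7028 + -4*2205 + 2*1526 + 0*455 + 1*-15703 + 0*-3542 = 911
  c_2 = 1*7677 + -2*-7028 + -2*2205 + 0*1526 + -1*455 + 1*-15703 + 0*-3542 = 1165
  c_3 = -5*7677 + -6*-7028 + 9*2205 + -4*1526 + -3*455 + 1*-15703 + 0*-3542 = 456
  c_4 = 2*7677 + 1*-7028 + -4*2205 + 1*1526 + 0*455 + 0*-15703 + 0*-3542 = 1032
  c_5 = -3*7677 + 4*-7028 + 7*2205 + 0*1526 + 4*455 + -2*-15703 + -1*-3542 = 1060
  c_6 = 1*7677 + 0*-7028 + -3*2205 + 0*1526 + -2*455 + 0*-15703 + 0*-3542 = 152
  c_7 = -3*7677 + -2*-7028 + 6*2205 + -2*1526 + -1*455 + 0*-15703 + 0*-3542 = 748
p = 11; digits c_i = Σ_j d_{ij}·11^j, 0 ≤ d_{ij} < 11:
  c_1 = 911 = 9·11^0 + 5·11^1 + 7·11^2
  c_2 = 1165 = 10·11^0 + 6·11^1 + 9·11^2
  c_3 = 456 = 5·11^0 + 8·11^1 + 3·11^2
  c_4 = 1032 = 9·11^0 + 5·11^1 + 8·11^2
  c_5 = 1060 = 4·11^0 + 8·11^1 + 8·11^2
  c_6 = 152 = 9·11^0 + 2·11^1 + 1·11^2
  c_7 = 748 = 0·11^0 + 2·11^1 + 6·11^2
λ_0 = (9, 10, 5, 9, 4, 9, 0)
λ_1 = (5, 6, 8, 5, 8, 2, 2)
λ_2 = (7, 9, 3, 8, 8, 1, 6)

((9, 10, 5, 9, 4, 9, 0), (5, 6, 8, 5, 8, 2, 2), (7, 9, 3, 8, 8, 1, 6))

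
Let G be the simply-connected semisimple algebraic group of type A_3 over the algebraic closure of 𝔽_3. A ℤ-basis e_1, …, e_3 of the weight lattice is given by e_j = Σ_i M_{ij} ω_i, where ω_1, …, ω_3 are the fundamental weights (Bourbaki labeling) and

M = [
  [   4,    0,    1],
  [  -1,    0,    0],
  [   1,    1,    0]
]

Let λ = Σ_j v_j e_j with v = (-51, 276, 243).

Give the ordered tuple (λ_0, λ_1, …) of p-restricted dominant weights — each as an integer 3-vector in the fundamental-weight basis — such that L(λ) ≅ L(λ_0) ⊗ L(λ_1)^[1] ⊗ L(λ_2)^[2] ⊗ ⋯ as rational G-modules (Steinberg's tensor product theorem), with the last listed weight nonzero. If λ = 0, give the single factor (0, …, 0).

((0, 0, 0), (1, 2, 0), (1, 2, 1), (1, 1, 2), (0, 0, 2))

ω-coordinates c = M·v, v = (-51, 276, 243):
  c_1 = (4)·(-51) + 0·276 + 1·243 = 39
  c_2 = (-1)·(-51) + 0·276 + 0·243 = 51
  c_3 = (1)·(-51) + 1·276 + 0·243 = 225
p = 3; digits c_i = Σ_j d_{ij}·3^j, 0 ≤ d_{ij} < 3:
  c_1 = 39 = 0·3^0 + 1·3^1 + 1·3^2 + 1·3^3
  c_2 = 51 = 0·3^0 + 2·3^1 + 2·3^2 + 1·3^3
  c_3 = 225 = 0·3^0 + 0·3^1 + 1·3^2 + 2·3^3 + 2·3^4
Factor λ_0 = (0, 0, 0)
Factor λ_1 = (1, 2, 0)
Factor λ_2 = (1, 2, 1)
Factor λ_3 = (1, 1, 2)
Factor λ_4 = (0, 0, 2)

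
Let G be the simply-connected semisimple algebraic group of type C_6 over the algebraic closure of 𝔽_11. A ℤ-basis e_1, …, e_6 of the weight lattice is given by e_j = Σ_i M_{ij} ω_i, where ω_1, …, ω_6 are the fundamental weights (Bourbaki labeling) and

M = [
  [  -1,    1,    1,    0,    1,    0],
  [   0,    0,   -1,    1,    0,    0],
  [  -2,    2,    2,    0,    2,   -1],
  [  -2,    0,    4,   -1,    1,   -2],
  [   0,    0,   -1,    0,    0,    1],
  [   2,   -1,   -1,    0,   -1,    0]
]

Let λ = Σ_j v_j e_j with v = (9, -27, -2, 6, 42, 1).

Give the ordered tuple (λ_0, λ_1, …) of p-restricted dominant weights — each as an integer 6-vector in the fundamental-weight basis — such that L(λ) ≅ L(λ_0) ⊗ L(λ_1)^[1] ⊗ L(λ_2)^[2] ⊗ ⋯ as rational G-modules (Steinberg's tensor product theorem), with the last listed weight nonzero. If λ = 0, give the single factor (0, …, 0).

Change of basis e → ω: c = M·v where v = (9, -27, -2, 6, 42, 1):
  c_1 = (-1)·(9) + (1)·(-27) + (1)·(-2) + (0)·(6) + (1)·(42) + (0)·(1) = 4
  c_2 = (0)·(9) + (0)·(-27) + (-1)·(-2) + (1)·(6) + (0)·(42) + (0)·(1) = 8
  c_3 = (-2)·(9) + (2)·(-27) + (2)·(-2) + (0)·(6) + (2)·(42) + (-1)·(1) = 7
  c_4 = (-2)·(9) + (0)·(-27) + (4)·(-2) + (-1)·(6) + (1)·(42) + (-2)·(1) = 8
  c_5 = (0)·(9) + (0)·(-27) + (-1)·(-2) + (0)·(6) + (0)·(42) + (1)·(1) = 3
  c_6 = (2)·(9) + (-1)·(-27) + (-1)·(-2) + (0)·(6) + (-1)·(42) + (0)·(1) = 5
Expand coordinatewise in base 11:
  c_1 = 4 = 4·11^0
  c_2 = 8 = 8·11^0
  c_3 = 7 = 7·11^0
  c_4 = 8 = 8·11^0
  c_5 = 3 = 3·11^0
  c_6 = 5 = 5·11^0
λ_0 = (4, 8, 7, 8, 3, 5)

((4, 8, 7, 8, 3, 5),)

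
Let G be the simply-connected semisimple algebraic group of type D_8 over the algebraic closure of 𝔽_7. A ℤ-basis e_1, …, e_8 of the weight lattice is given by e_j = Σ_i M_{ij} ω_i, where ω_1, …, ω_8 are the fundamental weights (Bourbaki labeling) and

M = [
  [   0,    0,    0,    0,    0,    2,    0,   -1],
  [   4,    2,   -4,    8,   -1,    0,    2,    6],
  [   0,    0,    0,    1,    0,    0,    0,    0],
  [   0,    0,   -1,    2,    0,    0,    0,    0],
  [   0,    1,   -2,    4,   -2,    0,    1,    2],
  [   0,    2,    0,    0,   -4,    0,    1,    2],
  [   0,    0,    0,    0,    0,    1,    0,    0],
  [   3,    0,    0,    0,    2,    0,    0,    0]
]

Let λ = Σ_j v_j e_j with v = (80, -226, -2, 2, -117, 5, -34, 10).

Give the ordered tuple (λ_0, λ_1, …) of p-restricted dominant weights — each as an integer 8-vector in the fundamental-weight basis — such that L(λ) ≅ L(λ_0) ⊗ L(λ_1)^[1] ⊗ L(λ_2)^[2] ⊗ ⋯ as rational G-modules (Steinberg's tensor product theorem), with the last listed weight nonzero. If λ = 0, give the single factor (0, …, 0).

Change of basis e → ω: c = M·v where v = (80, -226, -2, 2, -117, 5, -34, 10):
  c_1 = 0·80 + (0)·(-226) + (0)·(-2) + 0·2 + (0)·(-117) + 2·5 + (0)·(-34) + (-1)·(10) = 0
  c_2 = 4·80 + (2)·(-226) + (-4)·(-2) + 8·2 + (-1)·(-117) + 0·5 + (2)·(-34) + 6·10 = 1
  c_3 = 0·80 + (0)·(-226) + (0)·(-2) + 1·2 + (0)·(-117) + 0·5 + (0)·(-34) + 0·10 = 2
  c_4 = 0·80 + (0)·(-226) + (-1)·(-2) + 2·2 + (0)·(-117) + 0·5 + (0)·(-34) + 0·10 = 6
  c_5 = 0·80 + (1)·(-226) + (-2)·(-2) + 4·2 + (-2)·(-117) + 0·5 + (1)·(-34) + 2·10 = 6
  c_6 = 0·80 + (2)·(-226) + (0)·(-2) + 0·2 + (-4)·(-117) + 0·5 + (1)·(-34) + 2·10 = 2
  c_7 = 0·80 + (0)·(-226) + (0)·(-2) + 0·2 + (0)·(-117) + 1·5 + (0)·(-34) + 0·10 = 5
  c_8 = 3·80 + (0)·(-226) + (0)·(-2) + 0·2 + (2)·(-117) + 0·5 + (0)·(-34) + 0·10 = 6
p = 7; digits c_i = Σ_j d_{ij}·7^j, 0 ≤ d_{ij} < 7:
  c_1 = 0
  c_2 = 1 = 1·7^0
  c_3 = 2 = 2·7^0
  c_4 = 6 = 6·7^0
  c_5 = 6 = 6·7^0
  c_6 = 2 = 2·7^0
  c_7 = 5 = 5·7^0
  c_8 = 6 = 6·7^0
λ_0 = (0, 1, 2, 6, 6, 2, 5, 6)

((0, 1, 2, 6, 6, 2, 5, 6),)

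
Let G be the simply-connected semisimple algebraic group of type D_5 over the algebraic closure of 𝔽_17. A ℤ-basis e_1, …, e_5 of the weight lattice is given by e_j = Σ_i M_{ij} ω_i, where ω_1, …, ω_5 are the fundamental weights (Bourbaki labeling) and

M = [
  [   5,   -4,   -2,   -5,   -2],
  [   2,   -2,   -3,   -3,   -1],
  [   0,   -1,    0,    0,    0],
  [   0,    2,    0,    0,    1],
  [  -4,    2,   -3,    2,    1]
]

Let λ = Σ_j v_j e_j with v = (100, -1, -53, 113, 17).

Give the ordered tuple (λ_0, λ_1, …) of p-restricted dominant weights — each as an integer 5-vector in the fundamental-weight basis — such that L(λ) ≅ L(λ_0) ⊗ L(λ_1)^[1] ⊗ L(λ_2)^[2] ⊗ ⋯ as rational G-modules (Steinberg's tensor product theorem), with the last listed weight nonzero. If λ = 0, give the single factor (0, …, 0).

((11, 5, 1, 15, 0),)

Compute c_i = Σ_j M_{ij} v_j with v = (100, -1, -53, 113, 17):
  c_1 = 5·100 + (-4)·(-1) + (-2)·(-53) + (-5)·(113) + (-2)·(17) = 11
  c_2 = 2·100 + (-2)·(-1) + (-3)·(-53) + (-3)·(113) + (-1)·(17) = 5
  c_3 = 0·100 + (-1)·(-1) + (0)·(-53) + 0·113 + 0·17 = 1
  c_4 = 0·100 + (2)·(-1) + (0)·(-53) + 0·113 + 1·17 = 15
  c_5 = (-4)·(100) + (2)·(-1) + (-3)·(-53) + 2·113 + 1·17 = 0
p = 17; digits c_i = Σ_j d_{ij}·17^j, 0 ≤ d_{ij} < 17:
  c_1 = 11 = 11·17^0
  c_2 = 5 = 5·17^0
  c_3 = 1 = 1·17^0
  c_4 = 15 = 15·17^0
  c_5 = 0
λ_0 = (11, 5, 1, 15, 0)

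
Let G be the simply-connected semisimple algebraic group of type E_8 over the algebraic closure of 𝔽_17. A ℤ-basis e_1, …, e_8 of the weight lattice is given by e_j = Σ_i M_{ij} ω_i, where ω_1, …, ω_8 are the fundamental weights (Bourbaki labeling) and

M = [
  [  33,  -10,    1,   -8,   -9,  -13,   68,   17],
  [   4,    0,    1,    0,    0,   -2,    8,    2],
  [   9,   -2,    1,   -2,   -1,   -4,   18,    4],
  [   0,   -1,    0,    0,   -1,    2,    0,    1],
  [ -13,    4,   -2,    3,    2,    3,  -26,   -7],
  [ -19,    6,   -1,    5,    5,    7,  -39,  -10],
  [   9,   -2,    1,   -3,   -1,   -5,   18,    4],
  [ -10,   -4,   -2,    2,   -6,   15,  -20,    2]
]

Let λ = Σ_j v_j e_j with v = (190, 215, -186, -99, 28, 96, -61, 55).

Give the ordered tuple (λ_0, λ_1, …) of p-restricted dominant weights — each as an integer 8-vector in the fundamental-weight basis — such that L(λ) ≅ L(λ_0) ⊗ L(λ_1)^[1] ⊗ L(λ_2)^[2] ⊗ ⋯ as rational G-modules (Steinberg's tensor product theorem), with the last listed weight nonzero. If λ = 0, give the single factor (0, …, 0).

In the fundamental-weight basis, λ has coordinates c = M·v (v = (190, 215, -186, -99, 28, 96, -61, 55)):
  c_1 = 33·190 + (-10)·(215) + (1)·(-186) + (-8)·(-99) + (-9)·(28) + (-13)·(96) + (68)·(-61) + 17·55 = 13
  c_2 = 4·190 + 0·215 + (1)·(-186) + (0)·(-99) + 0·28 + (-2)·(96) + (8)·(-61) + 2·55 = 4
  c_3 = 9·190 + (-2)·(215) + (1)·(-186) + (-2)·(-99) + (-1)·(28) + (-4)·(96) + (18)·(-61) + 4·55 = 2
  c_4 = 0·190 + (-1)·(215) + (0)·(-186) + (0)·(-99) + (-1)·(28) + 2·96 + (0)·(-61) + 1·55 = 4
  c_5 = (-13)·(190) + 4·215 + (-2)·(-186) + (3)·(-99) + 2·28 + 3·96 + (-26)·(-61) + (-7)·(55) = 10
  c_6 = (-19)·(190) + 6·215 + (-1)·(-186) + (5)·(-99) + 5·28 + 7·96 + (-39)·(-61) + (-10)·(55) = 12
  c_7 = 9·190 + (-2)·(215) + (1)·(-186) + (-3)·(-99) + (-1)·(28) + (-5)·(96) + (18)·(-61) + 4·55 = 5
  c_8 = (-10)·(190) + (-4)·(215) + (-2)·(-186) + (2)·(-99) + (-6)·(28) + 15·96 + (-20)·(-61) + 2·55 = 16
p = 17; digits c_i = Σ_j d_{ij}·17^j, 0 ≤ d_{ij} < 17:
  c_1 = 13 = 13·17^0
  c_2 = 4 = 4·17^0
  c_3 = 2 = 2·17^0
  c_4 = 4 = 4·17^0
  c_5 = 10 = 10·17^0
  c_6 = 12 = 12·17^0
  c_7 = 5 = 5·17^0
  c_8 = 16 = 16·17^0
Factor λ_0 = (13, 4, 2, 4, 10, 12, 5, 16)

((13, 4, 2, 4, 10, 12, 5, 16),)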